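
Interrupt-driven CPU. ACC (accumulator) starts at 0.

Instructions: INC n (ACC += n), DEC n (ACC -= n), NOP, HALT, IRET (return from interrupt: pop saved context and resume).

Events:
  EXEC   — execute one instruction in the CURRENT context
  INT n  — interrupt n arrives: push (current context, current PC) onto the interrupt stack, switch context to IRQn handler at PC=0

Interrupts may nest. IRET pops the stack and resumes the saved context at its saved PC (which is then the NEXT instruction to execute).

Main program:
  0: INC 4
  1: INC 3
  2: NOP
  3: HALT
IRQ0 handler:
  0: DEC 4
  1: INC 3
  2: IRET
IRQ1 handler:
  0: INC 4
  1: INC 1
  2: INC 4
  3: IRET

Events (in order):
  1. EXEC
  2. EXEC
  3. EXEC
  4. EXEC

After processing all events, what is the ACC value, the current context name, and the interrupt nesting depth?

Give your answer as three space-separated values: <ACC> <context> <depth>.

Answer: 7 MAIN 0

Derivation:
Event 1 (EXEC): [MAIN] PC=0: INC 4 -> ACC=4
Event 2 (EXEC): [MAIN] PC=1: INC 3 -> ACC=7
Event 3 (EXEC): [MAIN] PC=2: NOP
Event 4 (EXEC): [MAIN] PC=3: HALT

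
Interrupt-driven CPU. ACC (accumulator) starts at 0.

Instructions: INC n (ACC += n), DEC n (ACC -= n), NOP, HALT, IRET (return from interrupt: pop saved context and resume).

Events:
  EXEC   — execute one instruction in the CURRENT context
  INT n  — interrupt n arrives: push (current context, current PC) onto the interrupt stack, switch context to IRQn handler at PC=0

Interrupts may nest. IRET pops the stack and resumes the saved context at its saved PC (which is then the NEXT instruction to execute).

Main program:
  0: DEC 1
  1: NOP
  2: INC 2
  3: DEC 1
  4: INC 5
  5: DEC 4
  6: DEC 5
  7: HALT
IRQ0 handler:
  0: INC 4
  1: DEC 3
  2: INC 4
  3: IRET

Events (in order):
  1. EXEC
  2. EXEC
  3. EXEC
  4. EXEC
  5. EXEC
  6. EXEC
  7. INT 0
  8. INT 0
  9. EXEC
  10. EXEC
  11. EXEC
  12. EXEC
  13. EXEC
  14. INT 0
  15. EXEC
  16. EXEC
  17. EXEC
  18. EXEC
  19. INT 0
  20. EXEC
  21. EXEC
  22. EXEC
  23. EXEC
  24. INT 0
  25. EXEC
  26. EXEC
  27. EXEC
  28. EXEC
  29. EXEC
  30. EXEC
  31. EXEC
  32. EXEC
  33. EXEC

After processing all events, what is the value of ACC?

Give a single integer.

Answer: 21

Derivation:
Event 1 (EXEC): [MAIN] PC=0: DEC 1 -> ACC=-1
Event 2 (EXEC): [MAIN] PC=1: NOP
Event 3 (EXEC): [MAIN] PC=2: INC 2 -> ACC=1
Event 4 (EXEC): [MAIN] PC=3: DEC 1 -> ACC=0
Event 5 (EXEC): [MAIN] PC=4: INC 5 -> ACC=5
Event 6 (EXEC): [MAIN] PC=5: DEC 4 -> ACC=1
Event 7 (INT 0): INT 0 arrives: push (MAIN, PC=6), enter IRQ0 at PC=0 (depth now 1)
Event 8 (INT 0): INT 0 arrives: push (IRQ0, PC=0), enter IRQ0 at PC=0 (depth now 2)
Event 9 (EXEC): [IRQ0] PC=0: INC 4 -> ACC=5
Event 10 (EXEC): [IRQ0] PC=1: DEC 3 -> ACC=2
Event 11 (EXEC): [IRQ0] PC=2: INC 4 -> ACC=6
Event 12 (EXEC): [IRQ0] PC=3: IRET -> resume IRQ0 at PC=0 (depth now 1)
Event 13 (EXEC): [IRQ0] PC=0: INC 4 -> ACC=10
Event 14 (INT 0): INT 0 arrives: push (IRQ0, PC=1), enter IRQ0 at PC=0 (depth now 2)
Event 15 (EXEC): [IRQ0] PC=0: INC 4 -> ACC=14
Event 16 (EXEC): [IRQ0] PC=1: DEC 3 -> ACC=11
Event 17 (EXEC): [IRQ0] PC=2: INC 4 -> ACC=15
Event 18 (EXEC): [IRQ0] PC=3: IRET -> resume IRQ0 at PC=1 (depth now 1)
Event 19 (INT 0): INT 0 arrives: push (IRQ0, PC=1), enter IRQ0 at PC=0 (depth now 2)
Event 20 (EXEC): [IRQ0] PC=0: INC 4 -> ACC=19
Event 21 (EXEC): [IRQ0] PC=1: DEC 3 -> ACC=16
Event 22 (EXEC): [IRQ0] PC=2: INC 4 -> ACC=20
Event 23 (EXEC): [IRQ0] PC=3: IRET -> resume IRQ0 at PC=1 (depth now 1)
Event 24 (INT 0): INT 0 arrives: push (IRQ0, PC=1), enter IRQ0 at PC=0 (depth now 2)
Event 25 (EXEC): [IRQ0] PC=0: INC 4 -> ACC=24
Event 26 (EXEC): [IRQ0] PC=1: DEC 3 -> ACC=21
Event 27 (EXEC): [IRQ0] PC=2: INC 4 -> ACC=25
Event 28 (EXEC): [IRQ0] PC=3: IRET -> resume IRQ0 at PC=1 (depth now 1)
Event 29 (EXEC): [IRQ0] PC=1: DEC 3 -> ACC=22
Event 30 (EXEC): [IRQ0] PC=2: INC 4 -> ACC=26
Event 31 (EXEC): [IRQ0] PC=3: IRET -> resume MAIN at PC=6 (depth now 0)
Event 32 (EXEC): [MAIN] PC=6: DEC 5 -> ACC=21
Event 33 (EXEC): [MAIN] PC=7: HALT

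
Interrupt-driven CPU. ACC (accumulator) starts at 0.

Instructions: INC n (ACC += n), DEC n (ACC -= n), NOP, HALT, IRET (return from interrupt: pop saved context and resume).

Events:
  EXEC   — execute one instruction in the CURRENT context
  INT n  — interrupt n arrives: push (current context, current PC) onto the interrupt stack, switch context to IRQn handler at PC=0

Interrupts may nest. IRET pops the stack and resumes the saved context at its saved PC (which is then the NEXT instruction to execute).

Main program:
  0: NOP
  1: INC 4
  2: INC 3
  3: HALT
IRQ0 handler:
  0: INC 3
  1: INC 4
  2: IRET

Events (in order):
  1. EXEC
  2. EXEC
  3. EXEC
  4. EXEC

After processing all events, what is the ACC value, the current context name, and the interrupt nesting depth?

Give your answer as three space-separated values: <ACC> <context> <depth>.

Answer: 7 MAIN 0

Derivation:
Event 1 (EXEC): [MAIN] PC=0: NOP
Event 2 (EXEC): [MAIN] PC=1: INC 4 -> ACC=4
Event 3 (EXEC): [MAIN] PC=2: INC 3 -> ACC=7
Event 4 (EXEC): [MAIN] PC=3: HALT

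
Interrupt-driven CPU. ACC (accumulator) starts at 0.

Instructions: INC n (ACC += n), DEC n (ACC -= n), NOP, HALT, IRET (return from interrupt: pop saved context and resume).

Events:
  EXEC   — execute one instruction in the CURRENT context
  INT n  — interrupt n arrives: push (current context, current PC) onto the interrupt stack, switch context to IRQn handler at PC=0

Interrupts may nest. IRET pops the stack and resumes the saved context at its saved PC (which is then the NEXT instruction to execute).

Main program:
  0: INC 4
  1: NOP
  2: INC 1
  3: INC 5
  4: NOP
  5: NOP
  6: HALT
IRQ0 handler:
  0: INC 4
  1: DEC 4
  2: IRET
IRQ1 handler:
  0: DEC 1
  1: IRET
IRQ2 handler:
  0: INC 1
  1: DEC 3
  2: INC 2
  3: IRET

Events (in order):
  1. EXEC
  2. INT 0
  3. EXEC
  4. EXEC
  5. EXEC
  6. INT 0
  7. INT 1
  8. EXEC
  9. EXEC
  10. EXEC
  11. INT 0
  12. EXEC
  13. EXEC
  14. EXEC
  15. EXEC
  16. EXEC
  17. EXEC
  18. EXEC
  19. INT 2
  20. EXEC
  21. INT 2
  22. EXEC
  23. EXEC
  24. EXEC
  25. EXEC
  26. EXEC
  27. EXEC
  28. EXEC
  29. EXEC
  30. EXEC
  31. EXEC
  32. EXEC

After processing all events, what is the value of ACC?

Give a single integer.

Event 1 (EXEC): [MAIN] PC=0: INC 4 -> ACC=4
Event 2 (INT 0): INT 0 arrives: push (MAIN, PC=1), enter IRQ0 at PC=0 (depth now 1)
Event 3 (EXEC): [IRQ0] PC=0: INC 4 -> ACC=8
Event 4 (EXEC): [IRQ0] PC=1: DEC 4 -> ACC=4
Event 5 (EXEC): [IRQ0] PC=2: IRET -> resume MAIN at PC=1 (depth now 0)
Event 6 (INT 0): INT 0 arrives: push (MAIN, PC=1), enter IRQ0 at PC=0 (depth now 1)
Event 7 (INT 1): INT 1 arrives: push (IRQ0, PC=0), enter IRQ1 at PC=0 (depth now 2)
Event 8 (EXEC): [IRQ1] PC=0: DEC 1 -> ACC=3
Event 9 (EXEC): [IRQ1] PC=1: IRET -> resume IRQ0 at PC=0 (depth now 1)
Event 10 (EXEC): [IRQ0] PC=0: INC 4 -> ACC=7
Event 11 (INT 0): INT 0 arrives: push (IRQ0, PC=1), enter IRQ0 at PC=0 (depth now 2)
Event 12 (EXEC): [IRQ0] PC=0: INC 4 -> ACC=11
Event 13 (EXEC): [IRQ0] PC=1: DEC 4 -> ACC=7
Event 14 (EXEC): [IRQ0] PC=2: IRET -> resume IRQ0 at PC=1 (depth now 1)
Event 15 (EXEC): [IRQ0] PC=1: DEC 4 -> ACC=3
Event 16 (EXEC): [IRQ0] PC=2: IRET -> resume MAIN at PC=1 (depth now 0)
Event 17 (EXEC): [MAIN] PC=1: NOP
Event 18 (EXEC): [MAIN] PC=2: INC 1 -> ACC=4
Event 19 (INT 2): INT 2 arrives: push (MAIN, PC=3), enter IRQ2 at PC=0 (depth now 1)
Event 20 (EXEC): [IRQ2] PC=0: INC 1 -> ACC=5
Event 21 (INT 2): INT 2 arrives: push (IRQ2, PC=1), enter IRQ2 at PC=0 (depth now 2)
Event 22 (EXEC): [IRQ2] PC=0: INC 1 -> ACC=6
Event 23 (EXEC): [IRQ2] PC=1: DEC 3 -> ACC=3
Event 24 (EXEC): [IRQ2] PC=2: INC 2 -> ACC=5
Event 25 (EXEC): [IRQ2] PC=3: IRET -> resume IRQ2 at PC=1 (depth now 1)
Event 26 (EXEC): [IRQ2] PC=1: DEC 3 -> ACC=2
Event 27 (EXEC): [IRQ2] PC=2: INC 2 -> ACC=4
Event 28 (EXEC): [IRQ2] PC=3: IRET -> resume MAIN at PC=3 (depth now 0)
Event 29 (EXEC): [MAIN] PC=3: INC 5 -> ACC=9
Event 30 (EXEC): [MAIN] PC=4: NOP
Event 31 (EXEC): [MAIN] PC=5: NOP
Event 32 (EXEC): [MAIN] PC=6: HALT

Answer: 9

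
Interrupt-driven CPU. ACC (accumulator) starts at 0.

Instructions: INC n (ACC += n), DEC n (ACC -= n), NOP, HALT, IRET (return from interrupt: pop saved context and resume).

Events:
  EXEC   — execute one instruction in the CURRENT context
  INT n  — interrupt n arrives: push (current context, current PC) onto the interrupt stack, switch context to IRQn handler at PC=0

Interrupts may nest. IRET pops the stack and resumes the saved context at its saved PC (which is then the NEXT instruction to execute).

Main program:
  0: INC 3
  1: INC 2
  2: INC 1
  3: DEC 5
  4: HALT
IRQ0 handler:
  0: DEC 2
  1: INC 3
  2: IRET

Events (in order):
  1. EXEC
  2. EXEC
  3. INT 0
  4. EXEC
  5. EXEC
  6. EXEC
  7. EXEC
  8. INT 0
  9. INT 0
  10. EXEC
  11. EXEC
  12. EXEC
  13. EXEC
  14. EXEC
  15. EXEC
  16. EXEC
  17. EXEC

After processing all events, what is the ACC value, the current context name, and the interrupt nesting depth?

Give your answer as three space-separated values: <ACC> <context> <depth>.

Answer: 4 MAIN 0

Derivation:
Event 1 (EXEC): [MAIN] PC=0: INC 3 -> ACC=3
Event 2 (EXEC): [MAIN] PC=1: INC 2 -> ACC=5
Event 3 (INT 0): INT 0 arrives: push (MAIN, PC=2), enter IRQ0 at PC=0 (depth now 1)
Event 4 (EXEC): [IRQ0] PC=0: DEC 2 -> ACC=3
Event 5 (EXEC): [IRQ0] PC=1: INC 3 -> ACC=6
Event 6 (EXEC): [IRQ0] PC=2: IRET -> resume MAIN at PC=2 (depth now 0)
Event 7 (EXEC): [MAIN] PC=2: INC 1 -> ACC=7
Event 8 (INT 0): INT 0 arrives: push (MAIN, PC=3), enter IRQ0 at PC=0 (depth now 1)
Event 9 (INT 0): INT 0 arrives: push (IRQ0, PC=0), enter IRQ0 at PC=0 (depth now 2)
Event 10 (EXEC): [IRQ0] PC=0: DEC 2 -> ACC=5
Event 11 (EXEC): [IRQ0] PC=1: INC 3 -> ACC=8
Event 12 (EXEC): [IRQ0] PC=2: IRET -> resume IRQ0 at PC=0 (depth now 1)
Event 13 (EXEC): [IRQ0] PC=0: DEC 2 -> ACC=6
Event 14 (EXEC): [IRQ0] PC=1: INC 3 -> ACC=9
Event 15 (EXEC): [IRQ0] PC=2: IRET -> resume MAIN at PC=3 (depth now 0)
Event 16 (EXEC): [MAIN] PC=3: DEC 5 -> ACC=4
Event 17 (EXEC): [MAIN] PC=4: HALT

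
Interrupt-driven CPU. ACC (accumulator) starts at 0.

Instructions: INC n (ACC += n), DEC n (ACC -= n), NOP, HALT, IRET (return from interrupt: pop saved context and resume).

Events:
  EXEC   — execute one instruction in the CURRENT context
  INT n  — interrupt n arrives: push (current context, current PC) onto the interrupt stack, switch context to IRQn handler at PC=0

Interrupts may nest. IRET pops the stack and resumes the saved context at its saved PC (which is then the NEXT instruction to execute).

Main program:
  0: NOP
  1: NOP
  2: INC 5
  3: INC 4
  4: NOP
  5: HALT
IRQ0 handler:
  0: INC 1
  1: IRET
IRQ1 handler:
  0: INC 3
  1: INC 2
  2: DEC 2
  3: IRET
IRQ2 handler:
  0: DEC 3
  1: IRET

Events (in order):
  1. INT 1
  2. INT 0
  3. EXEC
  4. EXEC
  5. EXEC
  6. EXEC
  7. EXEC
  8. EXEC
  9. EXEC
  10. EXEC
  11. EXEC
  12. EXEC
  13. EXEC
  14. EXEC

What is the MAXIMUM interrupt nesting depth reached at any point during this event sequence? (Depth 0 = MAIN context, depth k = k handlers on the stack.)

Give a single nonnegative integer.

Answer: 2

Derivation:
Event 1 (INT 1): INT 1 arrives: push (MAIN, PC=0), enter IRQ1 at PC=0 (depth now 1) [depth=1]
Event 2 (INT 0): INT 0 arrives: push (IRQ1, PC=0), enter IRQ0 at PC=0 (depth now 2) [depth=2]
Event 3 (EXEC): [IRQ0] PC=0: INC 1 -> ACC=1 [depth=2]
Event 4 (EXEC): [IRQ0] PC=1: IRET -> resume IRQ1 at PC=0 (depth now 1) [depth=1]
Event 5 (EXEC): [IRQ1] PC=0: INC 3 -> ACC=4 [depth=1]
Event 6 (EXEC): [IRQ1] PC=1: INC 2 -> ACC=6 [depth=1]
Event 7 (EXEC): [IRQ1] PC=2: DEC 2 -> ACC=4 [depth=1]
Event 8 (EXEC): [IRQ1] PC=3: IRET -> resume MAIN at PC=0 (depth now 0) [depth=0]
Event 9 (EXEC): [MAIN] PC=0: NOP [depth=0]
Event 10 (EXEC): [MAIN] PC=1: NOP [depth=0]
Event 11 (EXEC): [MAIN] PC=2: INC 5 -> ACC=9 [depth=0]
Event 12 (EXEC): [MAIN] PC=3: INC 4 -> ACC=13 [depth=0]
Event 13 (EXEC): [MAIN] PC=4: NOP [depth=0]
Event 14 (EXEC): [MAIN] PC=5: HALT [depth=0]
Max depth observed: 2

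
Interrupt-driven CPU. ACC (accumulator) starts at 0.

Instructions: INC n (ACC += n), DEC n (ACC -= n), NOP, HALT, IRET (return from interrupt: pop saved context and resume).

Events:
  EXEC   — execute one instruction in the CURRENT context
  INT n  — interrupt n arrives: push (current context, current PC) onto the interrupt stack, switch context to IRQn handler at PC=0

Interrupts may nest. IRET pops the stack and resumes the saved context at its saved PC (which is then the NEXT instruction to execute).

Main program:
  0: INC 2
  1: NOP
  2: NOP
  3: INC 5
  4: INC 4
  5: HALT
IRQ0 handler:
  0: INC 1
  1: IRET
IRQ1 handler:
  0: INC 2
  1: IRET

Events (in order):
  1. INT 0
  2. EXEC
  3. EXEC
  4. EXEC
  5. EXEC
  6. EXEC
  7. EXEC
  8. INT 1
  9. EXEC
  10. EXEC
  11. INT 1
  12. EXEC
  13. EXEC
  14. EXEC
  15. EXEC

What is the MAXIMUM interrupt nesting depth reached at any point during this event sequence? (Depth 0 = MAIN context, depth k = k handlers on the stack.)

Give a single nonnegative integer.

Event 1 (INT 0): INT 0 arrives: push (MAIN, PC=0), enter IRQ0 at PC=0 (depth now 1) [depth=1]
Event 2 (EXEC): [IRQ0] PC=0: INC 1 -> ACC=1 [depth=1]
Event 3 (EXEC): [IRQ0] PC=1: IRET -> resume MAIN at PC=0 (depth now 0) [depth=0]
Event 4 (EXEC): [MAIN] PC=0: INC 2 -> ACC=3 [depth=0]
Event 5 (EXEC): [MAIN] PC=1: NOP [depth=0]
Event 6 (EXEC): [MAIN] PC=2: NOP [depth=0]
Event 7 (EXEC): [MAIN] PC=3: INC 5 -> ACC=8 [depth=0]
Event 8 (INT 1): INT 1 arrives: push (MAIN, PC=4), enter IRQ1 at PC=0 (depth now 1) [depth=1]
Event 9 (EXEC): [IRQ1] PC=0: INC 2 -> ACC=10 [depth=1]
Event 10 (EXEC): [IRQ1] PC=1: IRET -> resume MAIN at PC=4 (depth now 0) [depth=0]
Event 11 (INT 1): INT 1 arrives: push (MAIN, PC=4), enter IRQ1 at PC=0 (depth now 1) [depth=1]
Event 12 (EXEC): [IRQ1] PC=0: INC 2 -> ACC=12 [depth=1]
Event 13 (EXEC): [IRQ1] PC=1: IRET -> resume MAIN at PC=4 (depth now 0) [depth=0]
Event 14 (EXEC): [MAIN] PC=4: INC 4 -> ACC=16 [depth=0]
Event 15 (EXEC): [MAIN] PC=5: HALT [depth=0]
Max depth observed: 1

Answer: 1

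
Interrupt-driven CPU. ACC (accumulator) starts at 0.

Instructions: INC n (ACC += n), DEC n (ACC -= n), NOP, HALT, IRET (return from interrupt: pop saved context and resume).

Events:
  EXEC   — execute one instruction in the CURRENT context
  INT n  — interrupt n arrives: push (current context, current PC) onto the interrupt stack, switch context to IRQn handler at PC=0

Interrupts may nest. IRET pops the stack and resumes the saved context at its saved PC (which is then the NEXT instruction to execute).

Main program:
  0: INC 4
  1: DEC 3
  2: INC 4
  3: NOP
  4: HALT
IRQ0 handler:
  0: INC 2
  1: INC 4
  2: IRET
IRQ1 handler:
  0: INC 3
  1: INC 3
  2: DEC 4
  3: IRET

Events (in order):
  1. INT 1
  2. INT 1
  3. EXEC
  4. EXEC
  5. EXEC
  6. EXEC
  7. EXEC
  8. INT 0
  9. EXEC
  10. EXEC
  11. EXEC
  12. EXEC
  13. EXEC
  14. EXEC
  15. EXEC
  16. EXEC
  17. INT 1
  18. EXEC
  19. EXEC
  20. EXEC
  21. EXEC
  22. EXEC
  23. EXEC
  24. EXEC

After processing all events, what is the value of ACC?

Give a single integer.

Event 1 (INT 1): INT 1 arrives: push (MAIN, PC=0), enter IRQ1 at PC=0 (depth now 1)
Event 2 (INT 1): INT 1 arrives: push (IRQ1, PC=0), enter IRQ1 at PC=0 (depth now 2)
Event 3 (EXEC): [IRQ1] PC=0: INC 3 -> ACC=3
Event 4 (EXEC): [IRQ1] PC=1: INC 3 -> ACC=6
Event 5 (EXEC): [IRQ1] PC=2: DEC 4 -> ACC=2
Event 6 (EXEC): [IRQ1] PC=3: IRET -> resume IRQ1 at PC=0 (depth now 1)
Event 7 (EXEC): [IRQ1] PC=0: INC 3 -> ACC=5
Event 8 (INT 0): INT 0 arrives: push (IRQ1, PC=1), enter IRQ0 at PC=0 (depth now 2)
Event 9 (EXEC): [IRQ0] PC=0: INC 2 -> ACC=7
Event 10 (EXEC): [IRQ0] PC=1: INC 4 -> ACC=11
Event 11 (EXEC): [IRQ0] PC=2: IRET -> resume IRQ1 at PC=1 (depth now 1)
Event 12 (EXEC): [IRQ1] PC=1: INC 3 -> ACC=14
Event 13 (EXEC): [IRQ1] PC=2: DEC 4 -> ACC=10
Event 14 (EXEC): [IRQ1] PC=3: IRET -> resume MAIN at PC=0 (depth now 0)
Event 15 (EXEC): [MAIN] PC=0: INC 4 -> ACC=14
Event 16 (EXEC): [MAIN] PC=1: DEC 3 -> ACC=11
Event 17 (INT 1): INT 1 arrives: push (MAIN, PC=2), enter IRQ1 at PC=0 (depth now 1)
Event 18 (EXEC): [IRQ1] PC=0: INC 3 -> ACC=14
Event 19 (EXEC): [IRQ1] PC=1: INC 3 -> ACC=17
Event 20 (EXEC): [IRQ1] PC=2: DEC 4 -> ACC=13
Event 21 (EXEC): [IRQ1] PC=3: IRET -> resume MAIN at PC=2 (depth now 0)
Event 22 (EXEC): [MAIN] PC=2: INC 4 -> ACC=17
Event 23 (EXEC): [MAIN] PC=3: NOP
Event 24 (EXEC): [MAIN] PC=4: HALT

Answer: 17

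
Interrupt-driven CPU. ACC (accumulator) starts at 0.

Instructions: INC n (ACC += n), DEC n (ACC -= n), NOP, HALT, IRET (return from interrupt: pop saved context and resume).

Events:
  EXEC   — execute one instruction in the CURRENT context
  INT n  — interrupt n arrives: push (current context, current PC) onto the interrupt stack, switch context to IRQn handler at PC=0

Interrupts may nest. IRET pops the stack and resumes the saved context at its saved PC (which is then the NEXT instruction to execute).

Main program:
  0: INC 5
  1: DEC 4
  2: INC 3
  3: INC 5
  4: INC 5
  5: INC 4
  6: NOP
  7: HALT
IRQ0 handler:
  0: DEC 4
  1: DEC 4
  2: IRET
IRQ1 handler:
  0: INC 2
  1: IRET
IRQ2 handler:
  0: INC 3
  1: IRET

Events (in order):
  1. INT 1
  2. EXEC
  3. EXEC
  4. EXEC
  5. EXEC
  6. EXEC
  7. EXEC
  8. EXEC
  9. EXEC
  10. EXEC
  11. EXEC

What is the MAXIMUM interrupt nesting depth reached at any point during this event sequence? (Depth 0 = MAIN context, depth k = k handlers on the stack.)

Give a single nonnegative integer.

Answer: 1

Derivation:
Event 1 (INT 1): INT 1 arrives: push (MAIN, PC=0), enter IRQ1 at PC=0 (depth now 1) [depth=1]
Event 2 (EXEC): [IRQ1] PC=0: INC 2 -> ACC=2 [depth=1]
Event 3 (EXEC): [IRQ1] PC=1: IRET -> resume MAIN at PC=0 (depth now 0) [depth=0]
Event 4 (EXEC): [MAIN] PC=0: INC 5 -> ACC=7 [depth=0]
Event 5 (EXEC): [MAIN] PC=1: DEC 4 -> ACC=3 [depth=0]
Event 6 (EXEC): [MAIN] PC=2: INC 3 -> ACC=6 [depth=0]
Event 7 (EXEC): [MAIN] PC=3: INC 5 -> ACC=11 [depth=0]
Event 8 (EXEC): [MAIN] PC=4: INC 5 -> ACC=16 [depth=0]
Event 9 (EXEC): [MAIN] PC=5: INC 4 -> ACC=20 [depth=0]
Event 10 (EXEC): [MAIN] PC=6: NOP [depth=0]
Event 11 (EXEC): [MAIN] PC=7: HALT [depth=0]
Max depth observed: 1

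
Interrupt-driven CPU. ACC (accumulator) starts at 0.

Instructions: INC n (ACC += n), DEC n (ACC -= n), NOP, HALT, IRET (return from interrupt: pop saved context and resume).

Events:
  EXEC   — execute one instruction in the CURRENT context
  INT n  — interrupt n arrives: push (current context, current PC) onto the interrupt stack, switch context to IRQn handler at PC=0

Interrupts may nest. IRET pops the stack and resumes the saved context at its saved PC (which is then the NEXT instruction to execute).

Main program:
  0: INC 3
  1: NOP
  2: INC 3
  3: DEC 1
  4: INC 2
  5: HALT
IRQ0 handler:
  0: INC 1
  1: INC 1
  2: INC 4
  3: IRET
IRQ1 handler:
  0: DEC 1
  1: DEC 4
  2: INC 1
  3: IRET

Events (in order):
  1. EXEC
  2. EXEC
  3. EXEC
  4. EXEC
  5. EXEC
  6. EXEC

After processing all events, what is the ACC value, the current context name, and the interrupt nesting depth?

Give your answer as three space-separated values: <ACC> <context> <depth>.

Answer: 7 MAIN 0

Derivation:
Event 1 (EXEC): [MAIN] PC=0: INC 3 -> ACC=3
Event 2 (EXEC): [MAIN] PC=1: NOP
Event 3 (EXEC): [MAIN] PC=2: INC 3 -> ACC=6
Event 4 (EXEC): [MAIN] PC=3: DEC 1 -> ACC=5
Event 5 (EXEC): [MAIN] PC=4: INC 2 -> ACC=7
Event 6 (EXEC): [MAIN] PC=5: HALT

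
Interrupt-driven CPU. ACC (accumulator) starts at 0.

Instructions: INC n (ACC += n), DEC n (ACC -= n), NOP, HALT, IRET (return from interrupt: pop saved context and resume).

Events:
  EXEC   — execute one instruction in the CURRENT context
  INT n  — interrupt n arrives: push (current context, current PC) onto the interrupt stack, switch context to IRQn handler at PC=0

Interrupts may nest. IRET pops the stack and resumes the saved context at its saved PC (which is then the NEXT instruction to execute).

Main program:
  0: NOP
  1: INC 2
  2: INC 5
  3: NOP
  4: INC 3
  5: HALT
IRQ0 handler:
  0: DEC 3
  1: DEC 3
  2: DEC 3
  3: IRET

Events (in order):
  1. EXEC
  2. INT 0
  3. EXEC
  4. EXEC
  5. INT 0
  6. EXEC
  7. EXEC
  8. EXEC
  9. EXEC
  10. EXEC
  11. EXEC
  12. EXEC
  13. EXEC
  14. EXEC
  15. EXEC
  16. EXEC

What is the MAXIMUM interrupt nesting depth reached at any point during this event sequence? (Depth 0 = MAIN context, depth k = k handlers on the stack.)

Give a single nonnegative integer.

Answer: 2

Derivation:
Event 1 (EXEC): [MAIN] PC=0: NOP [depth=0]
Event 2 (INT 0): INT 0 arrives: push (MAIN, PC=1), enter IRQ0 at PC=0 (depth now 1) [depth=1]
Event 3 (EXEC): [IRQ0] PC=0: DEC 3 -> ACC=-3 [depth=1]
Event 4 (EXEC): [IRQ0] PC=1: DEC 3 -> ACC=-6 [depth=1]
Event 5 (INT 0): INT 0 arrives: push (IRQ0, PC=2), enter IRQ0 at PC=0 (depth now 2) [depth=2]
Event 6 (EXEC): [IRQ0] PC=0: DEC 3 -> ACC=-9 [depth=2]
Event 7 (EXEC): [IRQ0] PC=1: DEC 3 -> ACC=-12 [depth=2]
Event 8 (EXEC): [IRQ0] PC=2: DEC 3 -> ACC=-15 [depth=2]
Event 9 (EXEC): [IRQ0] PC=3: IRET -> resume IRQ0 at PC=2 (depth now 1) [depth=1]
Event 10 (EXEC): [IRQ0] PC=2: DEC 3 -> ACC=-18 [depth=1]
Event 11 (EXEC): [IRQ0] PC=3: IRET -> resume MAIN at PC=1 (depth now 0) [depth=0]
Event 12 (EXEC): [MAIN] PC=1: INC 2 -> ACC=-16 [depth=0]
Event 13 (EXEC): [MAIN] PC=2: INC 5 -> ACC=-11 [depth=0]
Event 14 (EXEC): [MAIN] PC=3: NOP [depth=0]
Event 15 (EXEC): [MAIN] PC=4: INC 3 -> ACC=-8 [depth=0]
Event 16 (EXEC): [MAIN] PC=5: HALT [depth=0]
Max depth observed: 2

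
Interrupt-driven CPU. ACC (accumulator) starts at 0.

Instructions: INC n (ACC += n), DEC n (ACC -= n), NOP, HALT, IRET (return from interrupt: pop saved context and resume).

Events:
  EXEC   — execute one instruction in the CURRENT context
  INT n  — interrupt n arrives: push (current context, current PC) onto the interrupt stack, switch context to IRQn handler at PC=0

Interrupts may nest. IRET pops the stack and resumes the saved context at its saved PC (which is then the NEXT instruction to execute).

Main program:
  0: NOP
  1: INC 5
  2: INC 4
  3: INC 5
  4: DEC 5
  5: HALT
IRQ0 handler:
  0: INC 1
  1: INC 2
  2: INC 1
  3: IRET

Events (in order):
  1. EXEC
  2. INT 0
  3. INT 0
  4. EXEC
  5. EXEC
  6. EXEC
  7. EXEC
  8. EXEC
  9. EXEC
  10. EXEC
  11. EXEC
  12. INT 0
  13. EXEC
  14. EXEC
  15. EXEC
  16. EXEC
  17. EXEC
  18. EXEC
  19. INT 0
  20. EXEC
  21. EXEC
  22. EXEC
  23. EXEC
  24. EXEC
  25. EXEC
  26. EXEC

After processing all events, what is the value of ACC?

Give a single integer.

Answer: 25

Derivation:
Event 1 (EXEC): [MAIN] PC=0: NOP
Event 2 (INT 0): INT 0 arrives: push (MAIN, PC=1), enter IRQ0 at PC=0 (depth now 1)
Event 3 (INT 0): INT 0 arrives: push (IRQ0, PC=0), enter IRQ0 at PC=0 (depth now 2)
Event 4 (EXEC): [IRQ0] PC=0: INC 1 -> ACC=1
Event 5 (EXEC): [IRQ0] PC=1: INC 2 -> ACC=3
Event 6 (EXEC): [IRQ0] PC=2: INC 1 -> ACC=4
Event 7 (EXEC): [IRQ0] PC=3: IRET -> resume IRQ0 at PC=0 (depth now 1)
Event 8 (EXEC): [IRQ0] PC=0: INC 1 -> ACC=5
Event 9 (EXEC): [IRQ0] PC=1: INC 2 -> ACC=7
Event 10 (EXEC): [IRQ0] PC=2: INC 1 -> ACC=8
Event 11 (EXEC): [IRQ0] PC=3: IRET -> resume MAIN at PC=1 (depth now 0)
Event 12 (INT 0): INT 0 arrives: push (MAIN, PC=1), enter IRQ0 at PC=0 (depth now 1)
Event 13 (EXEC): [IRQ0] PC=0: INC 1 -> ACC=9
Event 14 (EXEC): [IRQ0] PC=1: INC 2 -> ACC=11
Event 15 (EXEC): [IRQ0] PC=2: INC 1 -> ACC=12
Event 16 (EXEC): [IRQ0] PC=3: IRET -> resume MAIN at PC=1 (depth now 0)
Event 17 (EXEC): [MAIN] PC=1: INC 5 -> ACC=17
Event 18 (EXEC): [MAIN] PC=2: INC 4 -> ACC=21
Event 19 (INT 0): INT 0 arrives: push (MAIN, PC=3), enter IRQ0 at PC=0 (depth now 1)
Event 20 (EXEC): [IRQ0] PC=0: INC 1 -> ACC=22
Event 21 (EXEC): [IRQ0] PC=1: INC 2 -> ACC=24
Event 22 (EXEC): [IRQ0] PC=2: INC 1 -> ACC=25
Event 23 (EXEC): [IRQ0] PC=3: IRET -> resume MAIN at PC=3 (depth now 0)
Event 24 (EXEC): [MAIN] PC=3: INC 5 -> ACC=30
Event 25 (EXEC): [MAIN] PC=4: DEC 5 -> ACC=25
Event 26 (EXEC): [MAIN] PC=5: HALT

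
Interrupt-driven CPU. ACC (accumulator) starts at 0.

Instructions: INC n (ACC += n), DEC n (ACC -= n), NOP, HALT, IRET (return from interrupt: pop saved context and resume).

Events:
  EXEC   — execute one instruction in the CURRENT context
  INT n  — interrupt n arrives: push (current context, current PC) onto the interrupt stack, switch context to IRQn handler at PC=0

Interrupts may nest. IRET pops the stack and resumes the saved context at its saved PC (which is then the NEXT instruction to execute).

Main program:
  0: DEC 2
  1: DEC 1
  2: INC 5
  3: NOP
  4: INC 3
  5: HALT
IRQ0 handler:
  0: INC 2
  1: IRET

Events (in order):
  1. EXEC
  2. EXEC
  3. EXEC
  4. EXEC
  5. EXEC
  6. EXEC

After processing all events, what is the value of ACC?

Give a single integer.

Event 1 (EXEC): [MAIN] PC=0: DEC 2 -> ACC=-2
Event 2 (EXEC): [MAIN] PC=1: DEC 1 -> ACC=-3
Event 3 (EXEC): [MAIN] PC=2: INC 5 -> ACC=2
Event 4 (EXEC): [MAIN] PC=3: NOP
Event 5 (EXEC): [MAIN] PC=4: INC 3 -> ACC=5
Event 6 (EXEC): [MAIN] PC=5: HALT

Answer: 5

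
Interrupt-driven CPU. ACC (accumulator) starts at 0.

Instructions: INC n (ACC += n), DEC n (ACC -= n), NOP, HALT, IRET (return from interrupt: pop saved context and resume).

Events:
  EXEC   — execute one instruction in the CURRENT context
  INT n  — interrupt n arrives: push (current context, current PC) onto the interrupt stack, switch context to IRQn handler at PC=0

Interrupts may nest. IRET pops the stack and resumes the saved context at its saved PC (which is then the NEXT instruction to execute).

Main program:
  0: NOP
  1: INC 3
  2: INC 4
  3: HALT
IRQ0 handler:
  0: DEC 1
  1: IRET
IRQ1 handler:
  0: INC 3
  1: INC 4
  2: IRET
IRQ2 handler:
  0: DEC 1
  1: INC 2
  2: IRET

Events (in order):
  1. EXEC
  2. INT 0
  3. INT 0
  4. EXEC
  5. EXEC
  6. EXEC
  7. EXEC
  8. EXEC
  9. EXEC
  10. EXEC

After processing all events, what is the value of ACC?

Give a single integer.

Event 1 (EXEC): [MAIN] PC=0: NOP
Event 2 (INT 0): INT 0 arrives: push (MAIN, PC=1), enter IRQ0 at PC=0 (depth now 1)
Event 3 (INT 0): INT 0 arrives: push (IRQ0, PC=0), enter IRQ0 at PC=0 (depth now 2)
Event 4 (EXEC): [IRQ0] PC=0: DEC 1 -> ACC=-1
Event 5 (EXEC): [IRQ0] PC=1: IRET -> resume IRQ0 at PC=0 (depth now 1)
Event 6 (EXEC): [IRQ0] PC=0: DEC 1 -> ACC=-2
Event 7 (EXEC): [IRQ0] PC=1: IRET -> resume MAIN at PC=1 (depth now 0)
Event 8 (EXEC): [MAIN] PC=1: INC 3 -> ACC=1
Event 9 (EXEC): [MAIN] PC=2: INC 4 -> ACC=5
Event 10 (EXEC): [MAIN] PC=3: HALT

Answer: 5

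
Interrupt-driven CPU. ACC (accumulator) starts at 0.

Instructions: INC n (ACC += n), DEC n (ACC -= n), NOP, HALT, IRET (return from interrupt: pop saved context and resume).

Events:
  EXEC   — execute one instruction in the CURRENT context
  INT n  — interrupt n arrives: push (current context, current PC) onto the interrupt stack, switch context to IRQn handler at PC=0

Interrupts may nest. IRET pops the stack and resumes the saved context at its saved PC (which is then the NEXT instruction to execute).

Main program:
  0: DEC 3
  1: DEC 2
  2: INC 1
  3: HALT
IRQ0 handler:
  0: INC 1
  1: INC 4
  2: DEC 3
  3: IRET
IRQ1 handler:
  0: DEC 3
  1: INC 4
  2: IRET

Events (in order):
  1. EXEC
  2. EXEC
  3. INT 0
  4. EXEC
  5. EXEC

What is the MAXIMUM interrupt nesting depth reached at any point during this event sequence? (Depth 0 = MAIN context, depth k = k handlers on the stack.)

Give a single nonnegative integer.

Event 1 (EXEC): [MAIN] PC=0: DEC 3 -> ACC=-3 [depth=0]
Event 2 (EXEC): [MAIN] PC=1: DEC 2 -> ACC=-5 [depth=0]
Event 3 (INT 0): INT 0 arrives: push (MAIN, PC=2), enter IRQ0 at PC=0 (depth now 1) [depth=1]
Event 4 (EXEC): [IRQ0] PC=0: INC 1 -> ACC=-4 [depth=1]
Event 5 (EXEC): [IRQ0] PC=1: INC 4 -> ACC=0 [depth=1]
Max depth observed: 1

Answer: 1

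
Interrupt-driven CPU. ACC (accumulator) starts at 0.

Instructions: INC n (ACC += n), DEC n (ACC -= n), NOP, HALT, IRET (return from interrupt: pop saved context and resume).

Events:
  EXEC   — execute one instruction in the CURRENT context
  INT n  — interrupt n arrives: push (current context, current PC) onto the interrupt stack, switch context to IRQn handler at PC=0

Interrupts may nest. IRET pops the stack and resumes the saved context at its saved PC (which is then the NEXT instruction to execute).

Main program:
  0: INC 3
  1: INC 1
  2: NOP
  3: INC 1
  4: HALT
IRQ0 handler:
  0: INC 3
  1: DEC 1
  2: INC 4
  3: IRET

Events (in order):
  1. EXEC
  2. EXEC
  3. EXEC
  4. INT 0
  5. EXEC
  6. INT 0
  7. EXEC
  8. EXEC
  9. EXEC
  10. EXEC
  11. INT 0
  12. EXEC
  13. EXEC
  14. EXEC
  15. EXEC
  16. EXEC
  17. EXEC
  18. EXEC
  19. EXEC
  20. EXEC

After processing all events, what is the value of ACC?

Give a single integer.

Event 1 (EXEC): [MAIN] PC=0: INC 3 -> ACC=3
Event 2 (EXEC): [MAIN] PC=1: INC 1 -> ACC=4
Event 3 (EXEC): [MAIN] PC=2: NOP
Event 4 (INT 0): INT 0 arrives: push (MAIN, PC=3), enter IRQ0 at PC=0 (depth now 1)
Event 5 (EXEC): [IRQ0] PC=0: INC 3 -> ACC=7
Event 6 (INT 0): INT 0 arrives: push (IRQ0, PC=1), enter IRQ0 at PC=0 (depth now 2)
Event 7 (EXEC): [IRQ0] PC=0: INC 3 -> ACC=10
Event 8 (EXEC): [IRQ0] PC=1: DEC 1 -> ACC=9
Event 9 (EXEC): [IRQ0] PC=2: INC 4 -> ACC=13
Event 10 (EXEC): [IRQ0] PC=3: IRET -> resume IRQ0 at PC=1 (depth now 1)
Event 11 (INT 0): INT 0 arrives: push (IRQ0, PC=1), enter IRQ0 at PC=0 (depth now 2)
Event 12 (EXEC): [IRQ0] PC=0: INC 3 -> ACC=16
Event 13 (EXEC): [IRQ0] PC=1: DEC 1 -> ACC=15
Event 14 (EXEC): [IRQ0] PC=2: INC 4 -> ACC=19
Event 15 (EXEC): [IRQ0] PC=3: IRET -> resume IRQ0 at PC=1 (depth now 1)
Event 16 (EXEC): [IRQ0] PC=1: DEC 1 -> ACC=18
Event 17 (EXEC): [IRQ0] PC=2: INC 4 -> ACC=22
Event 18 (EXEC): [IRQ0] PC=3: IRET -> resume MAIN at PC=3 (depth now 0)
Event 19 (EXEC): [MAIN] PC=3: INC 1 -> ACC=23
Event 20 (EXEC): [MAIN] PC=4: HALT

Answer: 23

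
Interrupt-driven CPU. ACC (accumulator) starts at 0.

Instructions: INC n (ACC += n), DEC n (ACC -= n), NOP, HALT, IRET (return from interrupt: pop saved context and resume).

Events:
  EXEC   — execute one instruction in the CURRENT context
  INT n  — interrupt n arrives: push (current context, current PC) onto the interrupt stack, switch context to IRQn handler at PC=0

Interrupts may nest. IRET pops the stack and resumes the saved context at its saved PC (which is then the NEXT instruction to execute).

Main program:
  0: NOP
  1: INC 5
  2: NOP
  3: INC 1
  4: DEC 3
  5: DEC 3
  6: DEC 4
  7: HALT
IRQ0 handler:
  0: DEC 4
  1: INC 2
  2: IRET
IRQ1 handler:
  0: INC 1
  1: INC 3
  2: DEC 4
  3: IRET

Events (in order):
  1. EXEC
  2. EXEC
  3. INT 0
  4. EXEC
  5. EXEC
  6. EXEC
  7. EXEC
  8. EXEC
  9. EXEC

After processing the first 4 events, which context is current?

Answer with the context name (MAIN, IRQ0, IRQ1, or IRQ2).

Answer: IRQ0

Derivation:
Event 1 (EXEC): [MAIN] PC=0: NOP
Event 2 (EXEC): [MAIN] PC=1: INC 5 -> ACC=5
Event 3 (INT 0): INT 0 arrives: push (MAIN, PC=2), enter IRQ0 at PC=0 (depth now 1)
Event 4 (EXEC): [IRQ0] PC=0: DEC 4 -> ACC=1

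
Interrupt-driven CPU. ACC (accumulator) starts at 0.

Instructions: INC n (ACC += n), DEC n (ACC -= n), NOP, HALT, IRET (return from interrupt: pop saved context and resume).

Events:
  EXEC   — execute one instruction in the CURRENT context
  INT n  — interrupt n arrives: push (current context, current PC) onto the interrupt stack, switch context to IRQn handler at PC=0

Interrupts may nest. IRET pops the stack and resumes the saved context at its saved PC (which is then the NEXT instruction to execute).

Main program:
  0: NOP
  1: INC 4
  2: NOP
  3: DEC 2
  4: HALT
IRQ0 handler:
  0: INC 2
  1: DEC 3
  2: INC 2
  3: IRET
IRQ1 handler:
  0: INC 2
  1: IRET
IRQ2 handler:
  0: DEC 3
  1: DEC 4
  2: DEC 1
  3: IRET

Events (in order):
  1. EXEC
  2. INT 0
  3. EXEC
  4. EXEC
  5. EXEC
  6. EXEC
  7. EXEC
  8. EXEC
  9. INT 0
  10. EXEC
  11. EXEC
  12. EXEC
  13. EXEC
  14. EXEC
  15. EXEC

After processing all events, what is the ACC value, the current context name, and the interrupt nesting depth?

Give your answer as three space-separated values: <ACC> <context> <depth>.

Answer: 4 MAIN 0

Derivation:
Event 1 (EXEC): [MAIN] PC=0: NOP
Event 2 (INT 0): INT 0 arrives: push (MAIN, PC=1), enter IRQ0 at PC=0 (depth now 1)
Event 3 (EXEC): [IRQ0] PC=0: INC 2 -> ACC=2
Event 4 (EXEC): [IRQ0] PC=1: DEC 3 -> ACC=-1
Event 5 (EXEC): [IRQ0] PC=2: INC 2 -> ACC=1
Event 6 (EXEC): [IRQ0] PC=3: IRET -> resume MAIN at PC=1 (depth now 0)
Event 7 (EXEC): [MAIN] PC=1: INC 4 -> ACC=5
Event 8 (EXEC): [MAIN] PC=2: NOP
Event 9 (INT 0): INT 0 arrives: push (MAIN, PC=3), enter IRQ0 at PC=0 (depth now 1)
Event 10 (EXEC): [IRQ0] PC=0: INC 2 -> ACC=7
Event 11 (EXEC): [IRQ0] PC=1: DEC 3 -> ACC=4
Event 12 (EXEC): [IRQ0] PC=2: INC 2 -> ACC=6
Event 13 (EXEC): [IRQ0] PC=3: IRET -> resume MAIN at PC=3 (depth now 0)
Event 14 (EXEC): [MAIN] PC=3: DEC 2 -> ACC=4
Event 15 (EXEC): [MAIN] PC=4: HALT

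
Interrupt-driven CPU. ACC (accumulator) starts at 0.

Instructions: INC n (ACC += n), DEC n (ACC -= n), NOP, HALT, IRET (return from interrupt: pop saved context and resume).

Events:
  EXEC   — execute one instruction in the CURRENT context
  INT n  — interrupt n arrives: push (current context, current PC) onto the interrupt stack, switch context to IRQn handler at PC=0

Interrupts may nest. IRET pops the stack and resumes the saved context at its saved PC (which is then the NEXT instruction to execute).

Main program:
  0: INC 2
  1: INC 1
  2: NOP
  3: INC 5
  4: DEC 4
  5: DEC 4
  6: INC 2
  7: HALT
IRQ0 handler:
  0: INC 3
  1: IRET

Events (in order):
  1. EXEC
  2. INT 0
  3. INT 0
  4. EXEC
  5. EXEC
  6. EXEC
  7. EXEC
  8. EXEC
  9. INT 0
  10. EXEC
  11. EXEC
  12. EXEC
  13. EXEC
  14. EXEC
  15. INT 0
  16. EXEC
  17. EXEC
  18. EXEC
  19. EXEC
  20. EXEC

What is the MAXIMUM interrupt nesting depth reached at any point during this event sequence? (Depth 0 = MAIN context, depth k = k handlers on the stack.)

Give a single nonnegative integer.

Answer: 2

Derivation:
Event 1 (EXEC): [MAIN] PC=0: INC 2 -> ACC=2 [depth=0]
Event 2 (INT 0): INT 0 arrives: push (MAIN, PC=1), enter IRQ0 at PC=0 (depth now 1) [depth=1]
Event 3 (INT 0): INT 0 arrives: push (IRQ0, PC=0), enter IRQ0 at PC=0 (depth now 2) [depth=2]
Event 4 (EXEC): [IRQ0] PC=0: INC 3 -> ACC=5 [depth=2]
Event 5 (EXEC): [IRQ0] PC=1: IRET -> resume IRQ0 at PC=0 (depth now 1) [depth=1]
Event 6 (EXEC): [IRQ0] PC=0: INC 3 -> ACC=8 [depth=1]
Event 7 (EXEC): [IRQ0] PC=1: IRET -> resume MAIN at PC=1 (depth now 0) [depth=0]
Event 8 (EXEC): [MAIN] PC=1: INC 1 -> ACC=9 [depth=0]
Event 9 (INT 0): INT 0 arrives: push (MAIN, PC=2), enter IRQ0 at PC=0 (depth now 1) [depth=1]
Event 10 (EXEC): [IRQ0] PC=0: INC 3 -> ACC=12 [depth=1]
Event 11 (EXEC): [IRQ0] PC=1: IRET -> resume MAIN at PC=2 (depth now 0) [depth=0]
Event 12 (EXEC): [MAIN] PC=2: NOP [depth=0]
Event 13 (EXEC): [MAIN] PC=3: INC 5 -> ACC=17 [depth=0]
Event 14 (EXEC): [MAIN] PC=4: DEC 4 -> ACC=13 [depth=0]
Event 15 (INT 0): INT 0 arrives: push (MAIN, PC=5), enter IRQ0 at PC=0 (depth now 1) [depth=1]
Event 16 (EXEC): [IRQ0] PC=0: INC 3 -> ACC=16 [depth=1]
Event 17 (EXEC): [IRQ0] PC=1: IRET -> resume MAIN at PC=5 (depth now 0) [depth=0]
Event 18 (EXEC): [MAIN] PC=5: DEC 4 -> ACC=12 [depth=0]
Event 19 (EXEC): [MAIN] PC=6: INC 2 -> ACC=14 [depth=0]
Event 20 (EXEC): [MAIN] PC=7: HALT [depth=0]
Max depth observed: 2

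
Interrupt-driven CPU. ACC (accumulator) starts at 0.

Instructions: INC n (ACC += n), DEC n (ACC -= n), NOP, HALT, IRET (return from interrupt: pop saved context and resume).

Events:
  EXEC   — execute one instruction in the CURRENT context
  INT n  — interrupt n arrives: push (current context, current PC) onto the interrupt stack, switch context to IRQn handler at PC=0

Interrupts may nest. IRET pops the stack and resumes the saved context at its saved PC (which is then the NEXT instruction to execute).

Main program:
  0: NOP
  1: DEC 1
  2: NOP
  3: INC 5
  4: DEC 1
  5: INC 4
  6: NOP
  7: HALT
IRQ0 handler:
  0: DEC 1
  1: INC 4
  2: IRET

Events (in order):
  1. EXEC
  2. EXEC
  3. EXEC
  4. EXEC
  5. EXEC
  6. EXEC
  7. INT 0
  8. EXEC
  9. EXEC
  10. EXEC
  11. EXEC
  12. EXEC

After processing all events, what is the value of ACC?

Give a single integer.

Answer: 10

Derivation:
Event 1 (EXEC): [MAIN] PC=0: NOP
Event 2 (EXEC): [MAIN] PC=1: DEC 1 -> ACC=-1
Event 3 (EXEC): [MAIN] PC=2: NOP
Event 4 (EXEC): [MAIN] PC=3: INC 5 -> ACC=4
Event 5 (EXEC): [MAIN] PC=4: DEC 1 -> ACC=3
Event 6 (EXEC): [MAIN] PC=5: INC 4 -> ACC=7
Event 7 (INT 0): INT 0 arrives: push (MAIN, PC=6), enter IRQ0 at PC=0 (depth now 1)
Event 8 (EXEC): [IRQ0] PC=0: DEC 1 -> ACC=6
Event 9 (EXEC): [IRQ0] PC=1: INC 4 -> ACC=10
Event 10 (EXEC): [IRQ0] PC=2: IRET -> resume MAIN at PC=6 (depth now 0)
Event 11 (EXEC): [MAIN] PC=6: NOP
Event 12 (EXEC): [MAIN] PC=7: HALT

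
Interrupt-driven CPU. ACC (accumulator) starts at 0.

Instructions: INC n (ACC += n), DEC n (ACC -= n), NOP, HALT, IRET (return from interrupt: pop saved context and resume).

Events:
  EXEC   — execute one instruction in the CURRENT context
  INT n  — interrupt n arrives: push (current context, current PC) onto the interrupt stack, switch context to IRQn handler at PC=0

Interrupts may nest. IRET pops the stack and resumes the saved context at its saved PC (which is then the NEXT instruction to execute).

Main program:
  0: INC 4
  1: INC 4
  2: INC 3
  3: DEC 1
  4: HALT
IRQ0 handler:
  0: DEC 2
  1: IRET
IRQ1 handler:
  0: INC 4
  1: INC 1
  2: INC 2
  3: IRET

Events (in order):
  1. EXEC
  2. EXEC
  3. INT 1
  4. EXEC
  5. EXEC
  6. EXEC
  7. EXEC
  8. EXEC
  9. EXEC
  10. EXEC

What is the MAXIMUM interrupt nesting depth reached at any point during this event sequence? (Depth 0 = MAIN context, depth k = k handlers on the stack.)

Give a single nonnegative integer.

Event 1 (EXEC): [MAIN] PC=0: INC 4 -> ACC=4 [depth=0]
Event 2 (EXEC): [MAIN] PC=1: INC 4 -> ACC=8 [depth=0]
Event 3 (INT 1): INT 1 arrives: push (MAIN, PC=2), enter IRQ1 at PC=0 (depth now 1) [depth=1]
Event 4 (EXEC): [IRQ1] PC=0: INC 4 -> ACC=12 [depth=1]
Event 5 (EXEC): [IRQ1] PC=1: INC 1 -> ACC=13 [depth=1]
Event 6 (EXEC): [IRQ1] PC=2: INC 2 -> ACC=15 [depth=1]
Event 7 (EXEC): [IRQ1] PC=3: IRET -> resume MAIN at PC=2 (depth now 0) [depth=0]
Event 8 (EXEC): [MAIN] PC=2: INC 3 -> ACC=18 [depth=0]
Event 9 (EXEC): [MAIN] PC=3: DEC 1 -> ACC=17 [depth=0]
Event 10 (EXEC): [MAIN] PC=4: HALT [depth=0]
Max depth observed: 1

Answer: 1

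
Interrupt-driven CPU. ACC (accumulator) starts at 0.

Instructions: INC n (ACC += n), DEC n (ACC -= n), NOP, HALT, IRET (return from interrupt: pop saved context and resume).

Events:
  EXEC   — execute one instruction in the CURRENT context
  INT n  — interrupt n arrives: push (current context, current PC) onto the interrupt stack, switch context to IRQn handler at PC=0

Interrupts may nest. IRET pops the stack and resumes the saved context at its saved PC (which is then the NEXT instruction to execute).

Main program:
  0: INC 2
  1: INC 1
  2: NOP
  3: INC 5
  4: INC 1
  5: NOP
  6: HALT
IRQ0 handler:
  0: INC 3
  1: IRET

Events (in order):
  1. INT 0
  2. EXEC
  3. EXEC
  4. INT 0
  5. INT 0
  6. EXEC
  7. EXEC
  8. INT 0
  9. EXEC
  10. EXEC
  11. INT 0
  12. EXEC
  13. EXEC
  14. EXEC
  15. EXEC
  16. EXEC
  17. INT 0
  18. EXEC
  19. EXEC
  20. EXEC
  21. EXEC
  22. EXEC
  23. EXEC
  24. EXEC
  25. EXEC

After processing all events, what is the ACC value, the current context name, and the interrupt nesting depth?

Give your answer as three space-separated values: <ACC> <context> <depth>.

Event 1 (INT 0): INT 0 arrives: push (MAIN, PC=0), enter IRQ0 at PC=0 (depth now 1)
Event 2 (EXEC): [IRQ0] PC=0: INC 3 -> ACC=3
Event 3 (EXEC): [IRQ0] PC=1: IRET -> resume MAIN at PC=0 (depth now 0)
Event 4 (INT 0): INT 0 arrives: push (MAIN, PC=0), enter IRQ0 at PC=0 (depth now 1)
Event 5 (INT 0): INT 0 arrives: push (IRQ0, PC=0), enter IRQ0 at PC=0 (depth now 2)
Event 6 (EXEC): [IRQ0] PC=0: INC 3 -> ACC=6
Event 7 (EXEC): [IRQ0] PC=1: IRET -> resume IRQ0 at PC=0 (depth now 1)
Event 8 (INT 0): INT 0 arrives: push (IRQ0, PC=0), enter IRQ0 at PC=0 (depth now 2)
Event 9 (EXEC): [IRQ0] PC=0: INC 3 -> ACC=9
Event 10 (EXEC): [IRQ0] PC=1: IRET -> resume IRQ0 at PC=0 (depth now 1)
Event 11 (INT 0): INT 0 arrives: push (IRQ0, PC=0), enter IRQ0 at PC=0 (depth now 2)
Event 12 (EXEC): [IRQ0] PC=0: INC 3 -> ACC=12
Event 13 (EXEC): [IRQ0] PC=1: IRET -> resume IRQ0 at PC=0 (depth now 1)
Event 14 (EXEC): [IRQ0] PC=0: INC 3 -> ACC=15
Event 15 (EXEC): [IRQ0] PC=1: IRET -> resume MAIN at PC=0 (depth now 0)
Event 16 (EXEC): [MAIN] PC=0: INC 2 -> ACC=17
Event 17 (INT 0): INT 0 arrives: push (MAIN, PC=1), enter IRQ0 at PC=0 (depth now 1)
Event 18 (EXEC): [IRQ0] PC=0: INC 3 -> ACC=20
Event 19 (EXEC): [IRQ0] PC=1: IRET -> resume MAIN at PC=1 (depth now 0)
Event 20 (EXEC): [MAIN] PC=1: INC 1 -> ACC=21
Event 21 (EXEC): [MAIN] PC=2: NOP
Event 22 (EXEC): [MAIN] PC=3: INC 5 -> ACC=26
Event 23 (EXEC): [MAIN] PC=4: INC 1 -> ACC=27
Event 24 (EXEC): [MAIN] PC=5: NOP
Event 25 (EXEC): [MAIN] PC=6: HALT

Answer: 27 MAIN 0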